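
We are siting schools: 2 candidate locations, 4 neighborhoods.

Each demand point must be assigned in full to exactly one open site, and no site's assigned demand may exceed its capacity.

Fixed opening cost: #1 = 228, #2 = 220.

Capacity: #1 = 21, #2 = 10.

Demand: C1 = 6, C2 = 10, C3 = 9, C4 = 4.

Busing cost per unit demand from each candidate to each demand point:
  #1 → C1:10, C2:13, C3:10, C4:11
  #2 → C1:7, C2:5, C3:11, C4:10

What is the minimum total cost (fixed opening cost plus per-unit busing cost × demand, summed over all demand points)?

692

Open {#1, #2}; cheapest assignment that respects the capacities:
  #1 (cap 21, load 19): C1, C3, C4 — cost 6×10 + 9×10 + 4×11 = 194
  #2 (cap 10, load 10): C2 — cost 10×5 = 50
  Shipping 244, fixed 448 → total 692.
  Any other capacity-feasible assignment to {#1, #2} ships for at least 244.
Total demand is 29 and no other set of sites has combined capacity ≥ 29, so {#1, #2} is the only feasible choice of open sites. Minimum: 692.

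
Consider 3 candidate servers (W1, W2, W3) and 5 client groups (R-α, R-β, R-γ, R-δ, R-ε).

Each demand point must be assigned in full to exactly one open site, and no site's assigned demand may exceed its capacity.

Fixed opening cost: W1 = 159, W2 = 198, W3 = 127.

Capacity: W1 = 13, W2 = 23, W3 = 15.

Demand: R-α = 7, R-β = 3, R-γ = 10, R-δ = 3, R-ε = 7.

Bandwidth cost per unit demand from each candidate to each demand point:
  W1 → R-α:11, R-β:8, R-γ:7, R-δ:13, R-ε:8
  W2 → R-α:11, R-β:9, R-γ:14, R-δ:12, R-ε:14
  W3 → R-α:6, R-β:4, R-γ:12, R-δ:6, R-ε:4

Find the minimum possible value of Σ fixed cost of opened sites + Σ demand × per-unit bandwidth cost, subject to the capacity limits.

598

Open {W2, W3}; cheapest assignment that respects the capacities:
  W2 (cap 23, load 16): R-β, R-γ, R-δ — cost 3×9 + 10×14 + 3×12 = 203
  W3 (cap 15, load 14): R-α, R-ε — cost 7×6 + 7×4 = 70
  Shipping 273, fixed 325 → total 598.
  Any other capacity-feasible assignment to {W2, W3} ships for at least 273.
Compare {W1, W2}: its best feasible assignment gives total 662.
Compare {W1, W2, W3}: its best feasible assignment gives total 684.
Every other set of open sites that can feasibly serve all demand totals ≥ 662 even under its best assignment. Minimum: 598.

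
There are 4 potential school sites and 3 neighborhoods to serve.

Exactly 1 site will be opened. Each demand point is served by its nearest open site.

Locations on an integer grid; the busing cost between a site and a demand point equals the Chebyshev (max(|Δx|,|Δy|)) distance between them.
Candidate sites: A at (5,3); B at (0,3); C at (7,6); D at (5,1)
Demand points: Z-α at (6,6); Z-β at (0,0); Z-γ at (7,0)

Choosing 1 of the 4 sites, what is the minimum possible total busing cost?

Open {A}.
  Z-α→A 3, Z-β→A 5, Z-γ→A 3  ⇒ total 11.
Compare {D}: total 12.
Compare {C}: total 14.
No size-1 selection does better; minimum is 11.

11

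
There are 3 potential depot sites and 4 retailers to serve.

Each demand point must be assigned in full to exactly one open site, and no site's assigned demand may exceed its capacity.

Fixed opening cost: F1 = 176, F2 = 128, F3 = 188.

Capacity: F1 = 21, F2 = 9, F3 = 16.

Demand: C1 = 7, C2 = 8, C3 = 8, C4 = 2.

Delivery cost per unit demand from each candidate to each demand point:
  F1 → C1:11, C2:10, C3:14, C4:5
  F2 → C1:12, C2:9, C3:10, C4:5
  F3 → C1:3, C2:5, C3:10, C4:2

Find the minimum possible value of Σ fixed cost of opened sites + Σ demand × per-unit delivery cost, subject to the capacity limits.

530

Open {F2, F3}; cheapest assignment that respects the capacities:
  F2 (cap 9, load 9): C1, C4 — cost 7×12 + 2×5 = 94
  F3 (cap 16, load 16): C2, C3 — cost 8×5 + 8×10 = 120
  Shipping 214, fixed 316 → total 530.
  Any other capacity-feasible assignment to {F2, F3} ships for at least 214.
Compare {F1, F3}: its best feasible assignment gives total 547.
Compare {F1, F2}: its best feasible assignment gives total 551.
Every other set of open sites that can feasibly serve all demand totals ≥ 547 even under its best assignment. Minimum: 530.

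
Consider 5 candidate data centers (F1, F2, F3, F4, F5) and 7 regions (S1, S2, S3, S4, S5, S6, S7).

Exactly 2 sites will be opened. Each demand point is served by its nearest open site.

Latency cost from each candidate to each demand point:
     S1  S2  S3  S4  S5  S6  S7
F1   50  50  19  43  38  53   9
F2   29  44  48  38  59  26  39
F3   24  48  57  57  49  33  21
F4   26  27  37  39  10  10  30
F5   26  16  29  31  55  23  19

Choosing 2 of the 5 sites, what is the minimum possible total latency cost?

Open {F1, F4}.
  S1→F4 26, S2→F4 27, S3→F1 19, S4→F4 39, S5→F4 10, S6→F4 10, S7→F1 9  ⇒ total 140.
Compare {F4, F5}: total 141.
Compare {F1, F5}: total 162.
No size-2 selection does better; minimum is 140.

140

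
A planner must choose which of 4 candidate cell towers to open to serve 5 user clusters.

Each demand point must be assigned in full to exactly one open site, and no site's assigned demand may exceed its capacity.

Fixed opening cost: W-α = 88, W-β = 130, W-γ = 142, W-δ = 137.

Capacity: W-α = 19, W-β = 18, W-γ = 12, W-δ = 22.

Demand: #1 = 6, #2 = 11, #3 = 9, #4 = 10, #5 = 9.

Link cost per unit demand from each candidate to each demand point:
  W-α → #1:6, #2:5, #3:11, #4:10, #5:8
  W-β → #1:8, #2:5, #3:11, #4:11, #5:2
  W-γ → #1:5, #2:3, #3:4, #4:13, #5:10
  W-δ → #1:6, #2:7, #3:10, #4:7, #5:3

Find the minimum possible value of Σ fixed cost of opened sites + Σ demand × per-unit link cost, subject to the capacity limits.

Open {W-α, W-γ, W-δ}; cheapest assignment that respects the capacities:
  W-α (cap 19, load 17): #1, #2 — cost 6×6 + 11×5 = 91
  W-γ (cap 12, load 9): #3 — cost 9×4 = 36
  W-δ (cap 22, load 19): #4, #5 — cost 10×7 + 9×3 = 97
  Shipping 224, fixed 367 → total 591.
  Any other capacity-feasible assignment to {W-α, W-γ, W-δ} ships for at least 224.
Compare {W-α, W-β, W-δ}: its best feasible assignment gives total 624.
Compare {W-β, W-γ, W-δ}: its best feasible assignment gives total 645.
Every other set of open sites that can feasibly serve all demand totals ≥ 624 even under its best assignment. Minimum: 591.

591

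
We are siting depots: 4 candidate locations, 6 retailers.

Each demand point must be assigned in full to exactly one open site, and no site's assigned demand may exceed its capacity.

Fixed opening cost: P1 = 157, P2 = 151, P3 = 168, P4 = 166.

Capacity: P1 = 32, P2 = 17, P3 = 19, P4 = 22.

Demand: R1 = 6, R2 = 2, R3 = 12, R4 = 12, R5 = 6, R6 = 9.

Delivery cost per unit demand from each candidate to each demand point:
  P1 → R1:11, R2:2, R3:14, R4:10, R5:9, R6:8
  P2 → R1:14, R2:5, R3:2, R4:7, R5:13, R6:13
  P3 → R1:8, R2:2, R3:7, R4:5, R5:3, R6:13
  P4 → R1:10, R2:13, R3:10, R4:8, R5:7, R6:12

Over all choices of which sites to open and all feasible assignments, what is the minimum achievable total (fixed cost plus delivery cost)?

Open {P1, P3}; cheapest assignment that respects the capacities:
  P1 (cap 32, load 29): R1, R2, R4, R6 — cost 6×11 + 2×2 + 12×10 + 9×8 = 262
  P3 (cap 19, load 18): R3, R5 — cost 12×7 + 6×3 = 102
  Shipping 364, fixed 325 → total 689.
  Any other capacity-feasible assignment to {P1, P3} ships for at least 364.
Compare {P1, P2, P3}: its best feasible assignment gives total 720.
Compare {P1, P4}: its best feasible assignment gives total 747.
Every other set of open sites that can feasibly serve all demand totals ≥ 720 even under its best assignment. Minimum: 689.

689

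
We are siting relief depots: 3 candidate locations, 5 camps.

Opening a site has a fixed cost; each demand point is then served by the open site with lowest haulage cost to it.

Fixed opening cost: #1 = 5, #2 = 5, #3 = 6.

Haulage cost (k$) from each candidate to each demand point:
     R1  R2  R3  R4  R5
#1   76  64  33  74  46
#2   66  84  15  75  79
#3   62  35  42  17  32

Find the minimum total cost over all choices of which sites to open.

172

Open {#2, #3}: assign each demand point to its cheapest open site.
  R1→#3 62, R2→#3 35, R3→#2 15, R4→#3 17, R5→#3 32
  haulage cost 161, fixed 11 → total 172.
Compare {#1, #2, #3}: haulage cost 161 + fixed 16 = 177.
Compare {#1, #3}: haulage cost 179 + fixed 11 = 190.
Compare {#3}: haulage cost 188 + fixed 6 = 194.
All other subsets cost ≥ 177. Minimum total cost: 172.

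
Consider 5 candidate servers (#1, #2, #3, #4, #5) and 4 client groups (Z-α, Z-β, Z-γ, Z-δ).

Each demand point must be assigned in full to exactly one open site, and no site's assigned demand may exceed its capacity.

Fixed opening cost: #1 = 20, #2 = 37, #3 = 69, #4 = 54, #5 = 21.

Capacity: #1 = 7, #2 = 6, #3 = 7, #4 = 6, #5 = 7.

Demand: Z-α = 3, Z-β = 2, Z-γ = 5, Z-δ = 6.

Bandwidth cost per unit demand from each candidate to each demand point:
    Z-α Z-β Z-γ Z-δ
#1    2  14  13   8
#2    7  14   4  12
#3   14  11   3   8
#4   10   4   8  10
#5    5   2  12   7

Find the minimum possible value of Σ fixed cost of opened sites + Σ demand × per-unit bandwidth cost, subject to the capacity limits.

Open {#1, #2, #5}; cheapest assignment that respects the capacities:
  #1 (cap 7, load 6): Z-δ — cost 6×8 = 48
  #2 (cap 6, load 5): Z-γ — cost 5×4 = 20
  #5 (cap 7, load 5): Z-α, Z-β — cost 3×5 + 2×2 = 19
  Shipping 87, fixed 78 → total 165.
  Any other capacity-feasible assignment to {#1, #2, #5} ships for at least 87.
Compare {#1, #3, #5}: its best feasible assignment gives total 192.
Compare {#1, #4, #5}: its best feasible assignment gives total 202.
Every other set of open sites that can feasibly serve all demand totals ≥ 192 even under its best assignment. Minimum: 165.

165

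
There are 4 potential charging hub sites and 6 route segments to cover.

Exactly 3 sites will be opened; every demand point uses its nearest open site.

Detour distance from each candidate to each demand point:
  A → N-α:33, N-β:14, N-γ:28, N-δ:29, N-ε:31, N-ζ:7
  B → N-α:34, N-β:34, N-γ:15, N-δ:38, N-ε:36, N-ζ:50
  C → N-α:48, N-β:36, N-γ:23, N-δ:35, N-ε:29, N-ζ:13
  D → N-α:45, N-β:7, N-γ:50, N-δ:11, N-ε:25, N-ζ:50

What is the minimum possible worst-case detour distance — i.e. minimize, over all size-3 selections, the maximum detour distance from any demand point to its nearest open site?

Open {A, B, C}.
  Farthest demand point is N-α at detour distance 33 (to A); all others are ≤ 33.
With {A, B, D} the worst case is 33.
With {A, C, D} the worst case is 33.
No size-3 selection achieves below 33.

33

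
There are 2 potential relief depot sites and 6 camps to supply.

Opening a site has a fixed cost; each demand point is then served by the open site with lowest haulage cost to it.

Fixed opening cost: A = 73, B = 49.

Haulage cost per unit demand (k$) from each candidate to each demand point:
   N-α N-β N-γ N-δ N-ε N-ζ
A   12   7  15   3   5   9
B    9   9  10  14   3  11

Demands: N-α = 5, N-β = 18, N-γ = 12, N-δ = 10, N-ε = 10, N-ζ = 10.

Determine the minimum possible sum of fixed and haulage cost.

563

Open {A, B}: assign each demand point to its cheapest open site.
  N-α→B 5×9=45, N-β→A 18×7=126, N-γ→B 12×10=120, N-δ→A 10×3=30, N-ε→B 10×3=30, N-ζ→A 10×9=90
  haulage cost 441, fixed 122 → total 563.
Compare {A}: haulage cost 536 + fixed 73 = 609.
Compare {B}: haulage cost 607 + fixed 49 = 656.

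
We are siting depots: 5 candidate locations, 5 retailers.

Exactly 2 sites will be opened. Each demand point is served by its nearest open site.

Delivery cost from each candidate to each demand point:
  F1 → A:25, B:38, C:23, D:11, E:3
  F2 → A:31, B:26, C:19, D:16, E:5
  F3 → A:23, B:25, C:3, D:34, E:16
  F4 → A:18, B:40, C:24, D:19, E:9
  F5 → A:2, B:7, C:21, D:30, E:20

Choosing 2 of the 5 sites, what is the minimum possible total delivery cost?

Open {F1, F5}.
  A→F5 2, B→F5 7, C→F5 21, D→F1 11, E→F1 3  ⇒ total 44.
Compare {F2, F5}: total 49.
Compare {F3, F5}: total 58.
No size-2 selection does better; minimum is 44.

44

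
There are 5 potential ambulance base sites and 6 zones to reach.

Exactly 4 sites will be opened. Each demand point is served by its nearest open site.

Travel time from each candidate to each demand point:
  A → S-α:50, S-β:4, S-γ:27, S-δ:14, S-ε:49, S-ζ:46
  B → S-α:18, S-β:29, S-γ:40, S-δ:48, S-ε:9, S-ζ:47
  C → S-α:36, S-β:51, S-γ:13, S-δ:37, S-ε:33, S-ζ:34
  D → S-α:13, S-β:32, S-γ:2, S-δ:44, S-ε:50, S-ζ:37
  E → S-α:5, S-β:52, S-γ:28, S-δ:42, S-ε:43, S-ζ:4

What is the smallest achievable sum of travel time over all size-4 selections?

Open {A, B, D, E}.
  S-α→E 5, S-β→A 4, S-γ→D 2, S-δ→A 14, S-ε→B 9, S-ζ→E 4  ⇒ total 38.
Compare {A, B, C, E}: total 49.
Compare {A, C, D, E}: total 62.
No size-4 selection does better; minimum is 38.

38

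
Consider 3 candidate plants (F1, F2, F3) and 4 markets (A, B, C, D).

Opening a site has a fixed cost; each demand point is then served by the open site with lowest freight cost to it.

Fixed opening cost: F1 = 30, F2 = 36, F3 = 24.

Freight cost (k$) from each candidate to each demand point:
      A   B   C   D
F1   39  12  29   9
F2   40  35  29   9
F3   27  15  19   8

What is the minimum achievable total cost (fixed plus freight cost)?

Open {F3}: assign each demand point to its cheapest open site.
  A→F3 27, B→F3 15, C→F3 19, D→F3 8
  freight cost 69, fixed 24 → total 93.
Compare {F1}: freight cost 89 + fixed 30 = 119.
Compare {F1, F3}: freight cost 66 + fixed 54 = 120.
Compare {F2, F3}: freight cost 69 + fixed 60 = 129.
All other subsets cost ≥ 119. Minimum total cost: 93.

93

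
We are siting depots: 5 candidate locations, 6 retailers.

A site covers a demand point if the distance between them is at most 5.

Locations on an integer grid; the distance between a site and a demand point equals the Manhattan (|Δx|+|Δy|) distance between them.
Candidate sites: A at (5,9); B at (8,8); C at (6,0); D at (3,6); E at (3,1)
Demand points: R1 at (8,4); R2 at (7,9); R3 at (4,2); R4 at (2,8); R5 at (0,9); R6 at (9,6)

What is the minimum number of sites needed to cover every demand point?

3

Coverage sets (demand points within 5 of each site):
  A: {R2, R4, R5}
  B: {R1, R2, R6}
  C: {R3}
  D: {R3, R4}
  E: {R3}
No 2 sites suffice: every size-2 union leaves at least one demand point uncovered.
But {A, B, C} covers everything, so the minimum is 3.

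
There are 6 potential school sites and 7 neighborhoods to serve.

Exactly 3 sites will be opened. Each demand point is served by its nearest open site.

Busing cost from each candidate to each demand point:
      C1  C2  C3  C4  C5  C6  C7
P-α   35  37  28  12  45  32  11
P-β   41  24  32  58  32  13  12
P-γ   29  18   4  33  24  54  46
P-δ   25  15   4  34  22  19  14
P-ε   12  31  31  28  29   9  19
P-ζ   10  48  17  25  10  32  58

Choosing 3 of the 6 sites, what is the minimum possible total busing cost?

81

Open {P-α, P-δ, P-ζ}.
  C1→P-ζ 10, C2→P-δ 15, C3→P-δ 4, C4→P-α 12, C5→P-ζ 10, C6→P-δ 19, C7→P-α 11  ⇒ total 81.
Compare {P-α, P-δ, P-ε}: total 85.
Compare {P-δ, P-ε, P-ζ}: total 87.
No size-3 selection does better; minimum is 81.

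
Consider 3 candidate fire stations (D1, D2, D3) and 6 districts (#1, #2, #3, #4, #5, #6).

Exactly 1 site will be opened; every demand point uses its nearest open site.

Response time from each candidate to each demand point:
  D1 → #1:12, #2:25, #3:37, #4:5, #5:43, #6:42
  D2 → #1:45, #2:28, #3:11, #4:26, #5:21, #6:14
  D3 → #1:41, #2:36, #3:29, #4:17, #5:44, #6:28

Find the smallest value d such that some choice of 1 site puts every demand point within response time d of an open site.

Open {D1}.
  Farthest demand point is #5 at response time 43 (to D1); all others are ≤ 43.
With {D3} the worst case is 44.
With {D2} the worst case is 45.
No size-1 selection achieves below 43.

43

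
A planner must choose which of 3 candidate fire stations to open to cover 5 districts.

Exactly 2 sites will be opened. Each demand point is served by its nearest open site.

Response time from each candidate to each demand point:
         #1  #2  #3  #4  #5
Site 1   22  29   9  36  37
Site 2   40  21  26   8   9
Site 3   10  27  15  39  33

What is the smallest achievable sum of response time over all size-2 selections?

63

Open {Site 2, Site 3}.
  #1→Site 3 10, #2→Site 2 21, #3→Site 3 15, #4→Site 2 8, #5→Site 2 9  ⇒ total 63.
Compare {Site 1, Site 2}: total 69.
Compare {Site 1, Site 3}: total 115.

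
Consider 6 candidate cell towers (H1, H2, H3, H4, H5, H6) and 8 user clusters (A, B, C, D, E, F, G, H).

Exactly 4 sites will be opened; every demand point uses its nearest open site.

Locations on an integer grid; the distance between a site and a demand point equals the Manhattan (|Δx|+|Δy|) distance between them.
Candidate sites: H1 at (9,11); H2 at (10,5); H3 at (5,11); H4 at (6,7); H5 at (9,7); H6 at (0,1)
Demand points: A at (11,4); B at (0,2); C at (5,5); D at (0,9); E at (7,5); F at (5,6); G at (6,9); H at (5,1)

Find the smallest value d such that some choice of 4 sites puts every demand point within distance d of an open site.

7

Open {H1, H2, H3, H6}.
  Farthest demand point is D at distance 7 (to H3); all others are ≤ 7.
With {H1, H3, H5, H6} the worst case is 7.
With {H2, H3, H4, H6} the worst case is 7.
No size-4 selection achieves below 7.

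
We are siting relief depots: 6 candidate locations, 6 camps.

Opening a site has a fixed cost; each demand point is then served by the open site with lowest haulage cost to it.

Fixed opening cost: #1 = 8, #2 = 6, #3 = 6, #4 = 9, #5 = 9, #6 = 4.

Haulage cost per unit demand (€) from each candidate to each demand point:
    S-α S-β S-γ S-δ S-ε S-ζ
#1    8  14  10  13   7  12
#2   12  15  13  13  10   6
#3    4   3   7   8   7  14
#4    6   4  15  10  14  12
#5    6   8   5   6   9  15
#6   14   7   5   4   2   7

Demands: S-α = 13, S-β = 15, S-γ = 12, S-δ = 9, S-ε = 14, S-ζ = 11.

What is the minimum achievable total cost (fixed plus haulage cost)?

Open {#2, #3, #6}: assign each demand point to its cheapest open site.
  S-α→#3 13×4=52, S-β→#3 15×3=45, S-γ→#6 12×5=60, S-δ→#6 9×4=36, S-ε→#6 14×2=28, S-ζ→#2 11×6=66
  haulage cost 287, fixed 16 → total 303.
Compare {#3, #6}: haulage cost 298 + fixed 10 = 308.
Compare {#1, #2, #3, #6}: haulage cost 287 + fixed 24 = 311.
Compare {#2, #3, #4, #6}: haulage cost 287 + fixed 25 = 312.
All other subsets cost ≥ 308. Minimum total cost: 303.

303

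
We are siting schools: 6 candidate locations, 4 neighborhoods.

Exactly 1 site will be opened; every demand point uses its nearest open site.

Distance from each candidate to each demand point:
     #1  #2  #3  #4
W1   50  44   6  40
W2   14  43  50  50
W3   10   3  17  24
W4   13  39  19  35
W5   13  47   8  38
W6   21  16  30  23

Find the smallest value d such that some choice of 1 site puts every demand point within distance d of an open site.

Open {W3}.
  Farthest demand point is #4 at distance 24 (to W3); all others are ≤ 24.
With {W6} the worst case is 30.
With {W4} the worst case is 39.
No size-1 selection achieves below 24.

24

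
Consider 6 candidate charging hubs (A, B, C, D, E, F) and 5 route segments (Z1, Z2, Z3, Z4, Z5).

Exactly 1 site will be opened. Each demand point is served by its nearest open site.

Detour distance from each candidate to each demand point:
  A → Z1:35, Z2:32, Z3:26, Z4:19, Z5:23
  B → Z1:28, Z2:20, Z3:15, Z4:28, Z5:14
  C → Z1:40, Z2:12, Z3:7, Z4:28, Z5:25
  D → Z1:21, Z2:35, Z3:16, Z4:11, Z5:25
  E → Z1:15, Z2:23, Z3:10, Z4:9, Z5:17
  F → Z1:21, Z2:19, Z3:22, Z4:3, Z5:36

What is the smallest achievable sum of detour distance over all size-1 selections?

74

Open {E}.
  Z1→E 15, Z2→E 23, Z3→E 10, Z4→E 9, Z5→E 17  ⇒ total 74.
Compare {F}: total 101.
Compare {B}: total 105.
No size-1 selection does better; minimum is 74.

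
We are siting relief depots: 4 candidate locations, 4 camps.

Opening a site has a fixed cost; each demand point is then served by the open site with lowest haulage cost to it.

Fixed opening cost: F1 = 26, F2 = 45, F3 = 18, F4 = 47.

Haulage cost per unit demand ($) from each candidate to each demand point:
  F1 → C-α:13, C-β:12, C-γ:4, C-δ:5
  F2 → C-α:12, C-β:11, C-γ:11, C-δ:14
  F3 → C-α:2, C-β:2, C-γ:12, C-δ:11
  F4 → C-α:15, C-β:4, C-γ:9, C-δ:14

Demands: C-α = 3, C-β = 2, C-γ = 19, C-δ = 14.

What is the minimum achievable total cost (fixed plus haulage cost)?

Open {F1, F3}: assign each demand point to its cheapest open site.
  C-α→F3 3×2=6, C-β→F3 2×2=4, C-γ→F1 19×4=76, C-δ→F1 14×5=70
  haulage cost 156, fixed 44 → total 200.
Compare {F1}: haulage cost 209 + fixed 26 = 235.
Compare {F1, F2, F3}: haulage cost 156 + fixed 89 = 245.
Compare {F1, F3, F4}: haulage cost 156 + fixed 91 = 247.
All other subsets cost ≥ 235. Minimum total cost: 200.

200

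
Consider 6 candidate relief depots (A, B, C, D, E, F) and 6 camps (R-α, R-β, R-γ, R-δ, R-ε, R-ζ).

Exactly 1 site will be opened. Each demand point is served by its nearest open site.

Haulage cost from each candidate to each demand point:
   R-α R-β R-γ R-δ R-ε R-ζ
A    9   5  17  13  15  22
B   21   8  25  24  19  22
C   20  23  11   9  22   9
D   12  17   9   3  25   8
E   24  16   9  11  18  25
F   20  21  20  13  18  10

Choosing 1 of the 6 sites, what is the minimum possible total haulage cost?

Open {D}.
  R-α→D 12, R-β→D 17, R-γ→D 9, R-δ→D 3, R-ε→D 25, R-ζ→D 8  ⇒ total 74.
Compare {A}: total 81.
Compare {C}: total 94.
No size-1 selection does better; minimum is 74.

74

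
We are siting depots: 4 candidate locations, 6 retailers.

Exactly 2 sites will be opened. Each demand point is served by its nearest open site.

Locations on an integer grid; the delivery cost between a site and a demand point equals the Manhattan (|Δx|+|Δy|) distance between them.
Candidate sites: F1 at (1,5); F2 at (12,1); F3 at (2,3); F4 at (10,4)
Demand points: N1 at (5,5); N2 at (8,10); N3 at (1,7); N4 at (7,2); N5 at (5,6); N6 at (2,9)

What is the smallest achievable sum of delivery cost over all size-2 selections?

29

Open {F1, F4}.
  N1→F1 4, N2→F4 8, N3→F1 2, N4→F4 5, N5→F1 5, N6→F1 5  ⇒ total 29.
Compare {F1, F2}: total 34.
Compare {F1, F3}: total 34.
No size-2 selection does better; minimum is 29.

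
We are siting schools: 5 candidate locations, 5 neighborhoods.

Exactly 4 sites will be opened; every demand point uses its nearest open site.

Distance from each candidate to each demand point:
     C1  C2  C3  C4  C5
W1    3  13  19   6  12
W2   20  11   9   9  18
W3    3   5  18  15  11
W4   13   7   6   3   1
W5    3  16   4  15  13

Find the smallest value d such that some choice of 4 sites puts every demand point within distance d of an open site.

Open {W1, W3, W4, W5}.
  Farthest demand point is C2 at distance 5 (to W3); all others are ≤ 5.
With {W2, W3, W4, W5} the worst case is 5.
With {W1, W2, W3, W4} the worst case is 6.
No size-4 selection achieves below 5.

5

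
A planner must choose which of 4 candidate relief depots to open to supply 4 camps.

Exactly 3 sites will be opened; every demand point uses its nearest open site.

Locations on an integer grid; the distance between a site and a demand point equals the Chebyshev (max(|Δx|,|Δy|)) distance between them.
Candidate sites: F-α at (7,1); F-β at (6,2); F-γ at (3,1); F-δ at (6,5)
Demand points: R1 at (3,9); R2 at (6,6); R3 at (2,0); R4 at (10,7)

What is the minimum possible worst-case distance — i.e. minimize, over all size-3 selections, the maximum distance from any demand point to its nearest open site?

4

Open {F-α, F-β, F-δ}.
  Farthest demand point is R1 at distance 4 (to F-δ); all others are ≤ 4.
With {F-α, F-γ, F-δ} the worst case is 4.
With {F-β, F-γ, F-δ} the worst case is 4.
No size-3 selection achieves below 4.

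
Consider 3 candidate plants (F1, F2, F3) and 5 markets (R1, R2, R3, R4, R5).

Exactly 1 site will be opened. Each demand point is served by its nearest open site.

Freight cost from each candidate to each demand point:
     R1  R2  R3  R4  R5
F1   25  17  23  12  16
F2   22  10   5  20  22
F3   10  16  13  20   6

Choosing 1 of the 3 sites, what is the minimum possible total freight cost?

65

Open {F3}.
  R1→F3 10, R2→F3 16, R3→F3 13, R4→F3 20, R5→F3 6  ⇒ total 65.
Compare {F2}: total 79.
Compare {F1}: total 93.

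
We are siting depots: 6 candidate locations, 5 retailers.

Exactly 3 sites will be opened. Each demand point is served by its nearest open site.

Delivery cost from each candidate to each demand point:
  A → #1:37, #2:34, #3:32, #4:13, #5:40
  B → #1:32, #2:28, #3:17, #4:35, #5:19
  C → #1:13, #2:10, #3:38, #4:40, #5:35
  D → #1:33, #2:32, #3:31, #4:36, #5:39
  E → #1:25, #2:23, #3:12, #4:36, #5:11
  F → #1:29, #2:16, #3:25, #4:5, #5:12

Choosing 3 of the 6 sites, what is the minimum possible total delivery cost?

51

Open {C, E, F}.
  #1→C 13, #2→C 10, #3→E 12, #4→F 5, #5→E 11  ⇒ total 51.
Compare {B, C, F}: total 57.
Compare {A, C, E}: total 59.
No size-3 selection does better; minimum is 51.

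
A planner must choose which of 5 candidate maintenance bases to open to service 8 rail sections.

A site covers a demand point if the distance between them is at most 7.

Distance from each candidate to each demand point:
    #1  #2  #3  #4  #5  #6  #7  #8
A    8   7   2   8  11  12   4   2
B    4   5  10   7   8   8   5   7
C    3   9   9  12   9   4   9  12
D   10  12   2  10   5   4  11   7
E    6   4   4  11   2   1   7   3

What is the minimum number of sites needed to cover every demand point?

Coverage sets (demand points within 7 of each site):
  A: {#2, #3, #7, #8}
  B: {#1, #2, #4, #7, #8}
  C: {#1, #6}
  D: {#3, #5, #6, #8}
  E: {#1, #2, #3, #5, #6, #7, #8}
No single site covers all 8 demand points.
But {B, D} covers everything, so the minimum is 2.

2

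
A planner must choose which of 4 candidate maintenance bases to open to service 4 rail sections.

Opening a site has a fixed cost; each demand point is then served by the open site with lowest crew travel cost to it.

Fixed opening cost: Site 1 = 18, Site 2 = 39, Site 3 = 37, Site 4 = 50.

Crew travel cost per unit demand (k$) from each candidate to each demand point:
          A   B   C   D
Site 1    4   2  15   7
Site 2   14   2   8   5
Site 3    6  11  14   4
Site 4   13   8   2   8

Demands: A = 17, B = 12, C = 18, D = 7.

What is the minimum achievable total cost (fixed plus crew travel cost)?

245

Open {Site 1, Site 4}: assign each demand point to its cheapest open site.
  A→Site 1 17×4=68, B→Site 1 12×2=24, C→Site 4 18×2=36, D→Site 1 7×7=49
  crew travel cost 177, fixed 68 → total 245.
Compare {Site 1, Site 3, Site 4}: crew travel cost 156 + fixed 105 = 261.
Compare {Site 1, Site 2, Site 4}: crew travel cost 163 + fixed 107 = 270.
Compare {Site 1, Site 2, Site 3, Site 4}: crew travel cost 156 + fixed 144 = 300.
All other subsets cost ≥ 261. Minimum total cost: 245.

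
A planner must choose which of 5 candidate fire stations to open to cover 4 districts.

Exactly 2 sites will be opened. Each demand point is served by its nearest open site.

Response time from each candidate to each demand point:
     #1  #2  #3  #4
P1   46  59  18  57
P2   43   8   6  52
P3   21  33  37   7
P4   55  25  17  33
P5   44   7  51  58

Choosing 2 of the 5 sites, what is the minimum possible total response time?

42

Open {P2, P3}.
  #1→P3 21, #2→P2 8, #3→P2 6, #4→P3 7  ⇒ total 42.
Compare {P3, P4}: total 70.
Compare {P3, P5}: total 72.
No size-2 selection does better; minimum is 42.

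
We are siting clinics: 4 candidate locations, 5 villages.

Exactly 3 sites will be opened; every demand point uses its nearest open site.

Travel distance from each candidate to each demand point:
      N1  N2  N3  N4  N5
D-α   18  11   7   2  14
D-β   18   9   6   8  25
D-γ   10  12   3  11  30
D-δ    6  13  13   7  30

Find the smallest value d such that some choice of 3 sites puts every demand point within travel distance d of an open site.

Open {D-α, D-β, D-γ}.
  Farthest demand point is N5 at travel distance 14 (to D-α); all others are ≤ 14.
With {D-α, D-β, D-δ} the worst case is 14.
With {D-α, D-γ, D-δ} the worst case is 14.
No size-3 selection achieves below 14.

14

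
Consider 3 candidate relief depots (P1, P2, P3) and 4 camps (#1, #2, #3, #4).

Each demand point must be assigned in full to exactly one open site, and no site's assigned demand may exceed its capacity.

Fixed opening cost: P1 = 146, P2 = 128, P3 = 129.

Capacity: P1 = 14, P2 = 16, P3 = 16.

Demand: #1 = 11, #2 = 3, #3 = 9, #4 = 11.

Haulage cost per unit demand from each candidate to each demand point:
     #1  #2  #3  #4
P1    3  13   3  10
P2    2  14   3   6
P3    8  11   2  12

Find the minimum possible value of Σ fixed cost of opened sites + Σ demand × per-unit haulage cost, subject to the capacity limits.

553

Open {P1, P2, P3}; cheapest assignment that respects the capacities:
  P1 (cap 14, load 11): #1 — cost 11×3 = 33
  P2 (cap 16, load 11): #4 — cost 11×6 = 66
  P3 (cap 16, load 12): #2, #3 — cost 3×11 + 9×2 = 51
  Shipping 150, fixed 403 → total 553.
  Any other capacity-feasible assignment to {P1, P2, P3} ships for at least 150.
Total demand is 34 and no other set of sites has combined capacity ≥ 34, so {P1, P2, P3} is the only feasible choice of open sites. Minimum: 553.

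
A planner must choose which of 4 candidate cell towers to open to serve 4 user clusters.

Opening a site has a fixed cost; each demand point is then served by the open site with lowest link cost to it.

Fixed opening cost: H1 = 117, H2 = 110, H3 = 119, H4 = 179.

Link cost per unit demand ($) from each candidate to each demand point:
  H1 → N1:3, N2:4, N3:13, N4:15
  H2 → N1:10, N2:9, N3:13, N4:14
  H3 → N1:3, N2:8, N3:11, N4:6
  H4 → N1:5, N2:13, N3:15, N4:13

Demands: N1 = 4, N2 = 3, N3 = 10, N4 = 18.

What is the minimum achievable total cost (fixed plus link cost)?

Open {H3}: assign each demand point to its cheapest open site.
  N1→H3 4×3=12, N2→H3 3×8=24, N3→H3 10×11=110, N4→H3 18×6=108
  link cost 254, fixed 119 → total 373.
Compare {H1, H3}: link cost 242 + fixed 236 = 478.
Compare {H2, H3}: link cost 254 + fixed 229 = 483.
Compare {H1}: link cost 424 + fixed 117 = 541.
All other subsets cost ≥ 478. Minimum total cost: 373.

373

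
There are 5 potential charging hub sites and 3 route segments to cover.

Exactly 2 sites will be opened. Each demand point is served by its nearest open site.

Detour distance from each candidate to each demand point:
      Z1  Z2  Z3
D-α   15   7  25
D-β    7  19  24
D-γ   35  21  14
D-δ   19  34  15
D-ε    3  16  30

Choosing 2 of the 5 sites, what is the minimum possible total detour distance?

33

Open {D-γ, D-ε}.
  Z1→D-ε 3, Z2→D-ε 16, Z3→D-γ 14  ⇒ total 33.
Compare {D-δ, D-ε}: total 34.
Compare {D-α, D-ε}: total 35.
No size-2 selection does better; minimum is 33.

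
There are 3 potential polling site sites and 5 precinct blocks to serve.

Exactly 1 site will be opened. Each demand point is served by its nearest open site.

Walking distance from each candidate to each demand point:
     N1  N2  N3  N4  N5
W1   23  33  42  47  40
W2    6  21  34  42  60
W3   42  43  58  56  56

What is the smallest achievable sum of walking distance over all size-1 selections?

Open {W2}.
  N1→W2 6, N2→W2 21, N3→W2 34, N4→W2 42, N5→W2 60  ⇒ total 163.
Compare {W1}: total 185.
Compare {W3}: total 255.

163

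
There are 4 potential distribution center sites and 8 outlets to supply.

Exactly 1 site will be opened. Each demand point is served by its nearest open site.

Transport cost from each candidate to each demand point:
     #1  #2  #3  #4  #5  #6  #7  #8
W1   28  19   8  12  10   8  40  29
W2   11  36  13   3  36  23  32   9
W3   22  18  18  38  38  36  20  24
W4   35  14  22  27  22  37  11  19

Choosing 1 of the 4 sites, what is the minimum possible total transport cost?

154

Open {W1}.
  #1→W1 28, #2→W1 19, #3→W1 8, #4→W1 12, #5→W1 10, #6→W1 8, #7→W1 40, #8→W1 29  ⇒ total 154.
Compare {W2}: total 163.
Compare {W4}: total 187.
No size-1 selection does better; minimum is 154.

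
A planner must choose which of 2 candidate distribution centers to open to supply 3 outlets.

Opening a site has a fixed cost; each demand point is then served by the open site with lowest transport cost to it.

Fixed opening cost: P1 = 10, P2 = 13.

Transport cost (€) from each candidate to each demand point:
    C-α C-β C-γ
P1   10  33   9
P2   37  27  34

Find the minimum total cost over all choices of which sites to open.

62

Open {P1}: assign each demand point to its cheapest open site.
  C-α→P1 10, C-β→P1 33, C-γ→P1 9
  transport cost 52, fixed 10 → total 62.
Compare {P1, P2}: transport cost 46 + fixed 23 = 69.
Compare {P2}: transport cost 98 + fixed 13 = 111.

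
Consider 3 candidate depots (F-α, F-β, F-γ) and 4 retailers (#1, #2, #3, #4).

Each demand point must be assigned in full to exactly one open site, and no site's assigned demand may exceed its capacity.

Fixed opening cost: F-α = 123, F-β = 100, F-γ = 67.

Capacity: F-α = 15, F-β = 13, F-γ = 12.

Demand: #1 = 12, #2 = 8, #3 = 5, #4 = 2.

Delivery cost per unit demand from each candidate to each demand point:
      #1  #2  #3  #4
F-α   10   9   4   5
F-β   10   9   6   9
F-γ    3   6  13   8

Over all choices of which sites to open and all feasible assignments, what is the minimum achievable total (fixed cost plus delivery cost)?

Open {F-α, F-γ}; cheapest assignment that respects the capacities:
  F-α (cap 15, load 15): #2, #3, #4 — cost 8×9 + 5×4 + 2×5 = 102
  F-γ (cap 12, load 12): #1 — cost 12×3 = 36
  Shipping 138, fixed 190 → total 328.
  Any other capacity-feasible assignment to {F-α, F-γ} ships for at least 138.
Compare {F-α, F-β, F-γ}: its best feasible assignment gives total 428.
Compare {F-α, F-β}: its best feasible assignment gives total 445.
Every other set of open sites that can feasibly serve all demand totals ≥ 428 even under its best assignment. Minimum: 328.

328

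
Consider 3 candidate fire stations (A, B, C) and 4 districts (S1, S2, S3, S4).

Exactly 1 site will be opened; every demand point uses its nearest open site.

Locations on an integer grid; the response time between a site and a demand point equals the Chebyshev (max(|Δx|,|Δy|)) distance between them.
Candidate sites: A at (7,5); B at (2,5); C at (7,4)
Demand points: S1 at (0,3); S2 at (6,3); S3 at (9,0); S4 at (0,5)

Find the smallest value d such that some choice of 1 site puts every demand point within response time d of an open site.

Open {A}.
  Farthest demand point is S1 at response time 7 (to A); all others are ≤ 7.
With {B} the worst case is 7.
With {C} the worst case is 7.
No size-1 selection achieves below 7.

7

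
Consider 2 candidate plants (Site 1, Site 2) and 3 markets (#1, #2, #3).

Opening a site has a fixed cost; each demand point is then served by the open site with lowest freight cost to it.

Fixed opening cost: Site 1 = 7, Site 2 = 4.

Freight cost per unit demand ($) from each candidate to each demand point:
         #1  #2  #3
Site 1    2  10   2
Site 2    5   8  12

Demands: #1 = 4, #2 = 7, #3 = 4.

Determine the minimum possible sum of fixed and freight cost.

Open {Site 1, Site 2}: assign each demand point to its cheapest open site.
  #1→Site 1 4×2=8, #2→Site 2 7×8=56, #3→Site 1 4×2=8
  freight cost 72, fixed 11 → total 83.
Compare {Site 1}: freight cost 86 + fixed 7 = 93.
Compare {Site 2}: freight cost 124 + fixed 4 = 128.

83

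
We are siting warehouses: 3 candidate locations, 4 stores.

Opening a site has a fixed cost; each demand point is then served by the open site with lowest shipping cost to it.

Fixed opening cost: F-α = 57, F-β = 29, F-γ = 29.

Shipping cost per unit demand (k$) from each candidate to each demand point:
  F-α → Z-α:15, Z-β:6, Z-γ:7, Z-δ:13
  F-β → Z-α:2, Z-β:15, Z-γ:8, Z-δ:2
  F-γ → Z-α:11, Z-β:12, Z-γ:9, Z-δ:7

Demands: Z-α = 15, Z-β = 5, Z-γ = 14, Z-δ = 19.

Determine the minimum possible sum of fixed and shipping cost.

Open {F-α, F-β}: assign each demand point to its cheapest open site.
  Z-α→F-β 15×2=30, Z-β→F-α 5×6=30, Z-γ→F-α 14×7=98, Z-δ→F-β 19×2=38
  shipping cost 196, fixed 86 → total 282.
Compare {F-β}: shipping cost 255 + fixed 29 = 284.
Compare {F-β, F-γ}: shipping cost 240 + fixed 58 = 298.
Compare {F-α, F-β, F-γ}: shipping cost 196 + fixed 115 = 311.
All other subsets cost ≥ 284. Minimum total cost: 282.

282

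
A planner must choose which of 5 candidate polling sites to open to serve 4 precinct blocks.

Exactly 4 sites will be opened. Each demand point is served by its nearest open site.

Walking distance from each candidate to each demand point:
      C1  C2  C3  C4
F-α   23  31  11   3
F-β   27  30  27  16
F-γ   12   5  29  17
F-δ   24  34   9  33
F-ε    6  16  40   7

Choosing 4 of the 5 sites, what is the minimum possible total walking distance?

23

Open {F-α, F-γ, F-δ, F-ε}.
  C1→F-ε 6, C2→F-γ 5, C3→F-δ 9, C4→F-α 3  ⇒ total 23.
Compare {F-α, F-β, F-γ, F-ε}: total 25.
Compare {F-β, F-γ, F-δ, F-ε}: total 27.
No size-4 selection does better; minimum is 23.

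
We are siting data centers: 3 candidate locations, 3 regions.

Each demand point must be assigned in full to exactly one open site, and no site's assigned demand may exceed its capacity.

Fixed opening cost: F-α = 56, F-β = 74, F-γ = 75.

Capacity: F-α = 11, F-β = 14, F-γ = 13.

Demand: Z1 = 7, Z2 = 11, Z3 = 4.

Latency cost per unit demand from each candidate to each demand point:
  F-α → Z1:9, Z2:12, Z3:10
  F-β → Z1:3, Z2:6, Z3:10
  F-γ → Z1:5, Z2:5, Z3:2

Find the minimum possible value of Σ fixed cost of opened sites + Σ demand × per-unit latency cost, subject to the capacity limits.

Open {F-β, F-γ}; cheapest assignment that respects the capacities:
  F-β (cap 14, load 11): Z2 — cost 11×6 = 66
  F-γ (cap 13, load 11): Z1, Z3 — cost 7×5 + 4×2 = 43
  Shipping 109, fixed 149 → total 258.
  Any other capacity-feasible assignment to {F-β, F-γ} ships for at least 109.
Compare {F-α, F-γ}: its best feasible assignment gives total 289.
Compare {F-α, F-β}: its best feasible assignment gives total 299.
Every other set of open sites that can feasibly serve all demand totals ≥ 289 even under its best assignment. Minimum: 258.

258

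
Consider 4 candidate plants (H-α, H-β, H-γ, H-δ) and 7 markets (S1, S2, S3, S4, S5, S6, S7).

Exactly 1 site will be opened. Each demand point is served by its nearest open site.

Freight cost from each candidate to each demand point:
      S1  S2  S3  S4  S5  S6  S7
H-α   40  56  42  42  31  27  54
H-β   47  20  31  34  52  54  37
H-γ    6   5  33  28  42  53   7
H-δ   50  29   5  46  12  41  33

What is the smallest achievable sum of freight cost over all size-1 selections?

174

Open {H-γ}.
  S1→H-γ 6, S2→H-γ 5, S3→H-γ 33, S4→H-γ 28, S5→H-γ 42, S6→H-γ 53, S7→H-γ 7  ⇒ total 174.
Compare {H-δ}: total 216.
Compare {H-β}: total 275.
No size-1 selection does better; minimum is 174.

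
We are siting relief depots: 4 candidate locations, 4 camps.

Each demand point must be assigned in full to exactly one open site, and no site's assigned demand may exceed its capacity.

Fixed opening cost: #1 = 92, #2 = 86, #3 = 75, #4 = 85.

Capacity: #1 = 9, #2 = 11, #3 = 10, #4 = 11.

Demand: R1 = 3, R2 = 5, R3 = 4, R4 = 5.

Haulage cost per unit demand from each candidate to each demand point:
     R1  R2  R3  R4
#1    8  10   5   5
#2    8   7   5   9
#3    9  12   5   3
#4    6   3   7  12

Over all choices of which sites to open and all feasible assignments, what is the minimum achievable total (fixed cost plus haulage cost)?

Open {#3, #4}; cheapest assignment that respects the capacities:
  #3 (cap 10, load 9): R3, R4 — cost 4×5 + 5×3 = 35
  #4 (cap 11, load 8): R1, R2 — cost 3×6 + 5×3 = 33
  Shipping 68, fixed 160 → total 228.
  Any other capacity-feasible assignment to {#3, #4} ships for at least 68.
Compare {#1, #4}: its best feasible assignment gives total 255.
Compare {#2, #3}: its best feasible assignment gives total 255.
Every other set of open sites that can feasibly serve all demand totals ≥ 255 even under its best assignment. Minimum: 228.

228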